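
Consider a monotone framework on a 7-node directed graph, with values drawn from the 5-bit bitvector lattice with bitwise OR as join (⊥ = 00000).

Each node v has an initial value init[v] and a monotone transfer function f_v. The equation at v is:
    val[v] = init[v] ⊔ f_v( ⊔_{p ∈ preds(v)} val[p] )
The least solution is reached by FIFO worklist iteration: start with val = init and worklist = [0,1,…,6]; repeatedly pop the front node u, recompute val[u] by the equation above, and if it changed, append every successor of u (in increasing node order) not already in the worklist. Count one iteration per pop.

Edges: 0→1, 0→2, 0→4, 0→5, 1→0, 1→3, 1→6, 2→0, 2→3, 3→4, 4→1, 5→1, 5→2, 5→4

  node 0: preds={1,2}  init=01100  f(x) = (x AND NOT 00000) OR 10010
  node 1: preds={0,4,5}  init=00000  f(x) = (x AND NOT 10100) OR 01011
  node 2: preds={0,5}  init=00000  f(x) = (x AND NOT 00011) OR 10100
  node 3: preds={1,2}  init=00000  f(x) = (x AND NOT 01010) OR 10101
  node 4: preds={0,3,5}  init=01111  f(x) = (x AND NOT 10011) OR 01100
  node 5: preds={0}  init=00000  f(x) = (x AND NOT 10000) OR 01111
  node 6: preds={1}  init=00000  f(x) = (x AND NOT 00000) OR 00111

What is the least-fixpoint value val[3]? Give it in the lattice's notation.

10101

Trace (12 dequeues):
  [1] u=0 | in 00000 | out 11110 | prev 01100 | push {}
  [2] u=1 | in 11111 | out 01011 | prev 00000 | push {0}
  [3] u=2 | in 11110 | out 11100 | prev 00000 | push {}
  [4] u=3 | in 11111 | out 10101 | prev 00000 | push {}
  [5] u=4 | in 11111 | out 01111 | ==
  [6] u=5 | in 11110 | out 01111 | prev 00000 | push {1,2,4}
  [7] u=6 | in 01011 | out 01111 | prev 00000 | push {}
  [8] u=0 | in 11111 | out 11111 | prev 11110 | push {5}
  [9] u=1 | in 11111 | out 01011 | ==
  [10] u=2 | in 11111 | out 11100 | ==
  [11] u=4 | in 11111 | out 01111 | ==
  [12] u=5 | in 11111 | out 01111 | ==

Converged values:
  [0] 11111
  [1] 01011
  [2] 11100
  [3] 10101
  [4] 01111
  [5] 01111
  [6] 01111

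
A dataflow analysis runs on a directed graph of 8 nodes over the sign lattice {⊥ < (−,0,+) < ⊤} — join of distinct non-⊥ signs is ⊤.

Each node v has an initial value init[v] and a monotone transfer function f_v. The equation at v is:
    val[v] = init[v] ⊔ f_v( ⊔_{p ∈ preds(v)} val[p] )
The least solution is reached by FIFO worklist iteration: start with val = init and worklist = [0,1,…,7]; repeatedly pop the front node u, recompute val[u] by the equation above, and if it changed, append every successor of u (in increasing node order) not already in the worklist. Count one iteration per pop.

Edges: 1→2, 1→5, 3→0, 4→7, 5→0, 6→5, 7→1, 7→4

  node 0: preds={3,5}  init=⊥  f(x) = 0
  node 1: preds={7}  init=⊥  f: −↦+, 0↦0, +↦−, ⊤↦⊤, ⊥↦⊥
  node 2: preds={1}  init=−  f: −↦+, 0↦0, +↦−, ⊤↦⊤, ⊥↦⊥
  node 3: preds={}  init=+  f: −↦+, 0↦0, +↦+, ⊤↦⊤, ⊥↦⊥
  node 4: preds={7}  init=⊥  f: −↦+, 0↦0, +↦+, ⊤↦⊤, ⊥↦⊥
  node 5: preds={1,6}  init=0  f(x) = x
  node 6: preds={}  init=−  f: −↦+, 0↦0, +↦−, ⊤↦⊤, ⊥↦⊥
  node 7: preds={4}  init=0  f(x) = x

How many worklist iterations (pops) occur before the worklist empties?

9

Iteration log — 9 steps:
  step 1. node 0  ⊔preds=⊤  new=0  old=⊥  +wl: 
  step 2. node 1  ⊔preds=0  new=0  old=⊥  +wl: 
  step 3. node 2  ⊔preds=0  new=⊤  old=−  +wl: 
  step 4. node 3  ⊔preds=⊥  new=+  stable
  step 5. node 4  ⊔preds=0  new=0  old=⊥  +wl: 
  step 6. node 5  ⊔preds=⊤  new=⊤  old=0  +wl: 0
  step 7. node 6  ⊔preds=⊥  new=−  stable
  step 8. node 7  ⊔preds=0  new=0  stable
  step 9. node 0  ⊔preds=⊤  new=0  stable

Least fixpoint reached:
  node 0: 0
  node 1: 0
  node 2: ⊤
  node 3: +
  node 4: 0
  node 5: ⊤
  node 6: −
  node 7: 0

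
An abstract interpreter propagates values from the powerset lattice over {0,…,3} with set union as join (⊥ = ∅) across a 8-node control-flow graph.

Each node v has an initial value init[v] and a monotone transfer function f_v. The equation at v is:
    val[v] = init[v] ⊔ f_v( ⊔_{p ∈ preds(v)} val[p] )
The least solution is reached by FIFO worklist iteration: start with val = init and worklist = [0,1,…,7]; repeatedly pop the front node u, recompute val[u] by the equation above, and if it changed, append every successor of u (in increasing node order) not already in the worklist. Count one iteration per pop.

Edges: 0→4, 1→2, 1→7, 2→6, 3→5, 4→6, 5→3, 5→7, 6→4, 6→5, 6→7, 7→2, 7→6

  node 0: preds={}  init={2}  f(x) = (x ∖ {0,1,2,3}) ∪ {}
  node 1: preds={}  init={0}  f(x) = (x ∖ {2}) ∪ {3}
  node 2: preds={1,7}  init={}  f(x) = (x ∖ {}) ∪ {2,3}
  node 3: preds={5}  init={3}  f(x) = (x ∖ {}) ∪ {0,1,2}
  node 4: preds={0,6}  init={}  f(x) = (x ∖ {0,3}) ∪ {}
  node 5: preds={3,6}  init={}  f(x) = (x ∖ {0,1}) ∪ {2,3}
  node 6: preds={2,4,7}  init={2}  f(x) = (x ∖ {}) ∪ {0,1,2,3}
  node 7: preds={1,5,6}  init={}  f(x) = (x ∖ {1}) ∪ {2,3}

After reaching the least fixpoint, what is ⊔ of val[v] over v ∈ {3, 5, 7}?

{0,1,2,3}

Iteration log — 13 steps:
  step 1. node 0  ⊔preds={}  new={2}  stable
  step 2. node 1  ⊔preds={}  new={0,3}  old={0}  +wl: 
  step 3. node 2  ⊔preds={0,3}  new={0,2,3}  old={}  +wl: 
  step 4. node 3  ⊔preds={}  new={0,1,2,3}  old={3}  +wl: 
  step 5. node 4  ⊔preds={2}  new={2}  old={}  +wl: 
  step 6. node 5  ⊔preds={0,1,2,3}  new={2,3}  old={}  +wl: 3
  step 7. node 6  ⊔preds={0,2,3}  new={0,1,2,3}  old={2}  +wl: 4,5
  step 8. node 7  ⊔preds={0,1,2,3}  new={0,2,3}  old={}  +wl: 2,6
  step 9. node 3  ⊔preds={2,3}  new={0,1,2,3}  stable
  step 10. node 4  ⊔preds={0,1,2,3}  new={1,2}  old={2}  +wl: 
  step 11. node 5  ⊔preds={0,1,2,3}  new={2,3}  stable
  step 12. node 2  ⊔preds={0,2,3}  new={0,2,3}  stable
  step 13. node 6  ⊔preds={0,1,2,3}  new={0,1,2,3}  stable

Least fixpoint reached:
  node 0: {2}
  node 1: {0,3}
  node 2: {0,2,3}
  node 3: {0,1,2,3}
  node 4: {1,2}
  node 5: {2,3}
  node 6: {0,1,2,3}
  node 7: {0,2,3}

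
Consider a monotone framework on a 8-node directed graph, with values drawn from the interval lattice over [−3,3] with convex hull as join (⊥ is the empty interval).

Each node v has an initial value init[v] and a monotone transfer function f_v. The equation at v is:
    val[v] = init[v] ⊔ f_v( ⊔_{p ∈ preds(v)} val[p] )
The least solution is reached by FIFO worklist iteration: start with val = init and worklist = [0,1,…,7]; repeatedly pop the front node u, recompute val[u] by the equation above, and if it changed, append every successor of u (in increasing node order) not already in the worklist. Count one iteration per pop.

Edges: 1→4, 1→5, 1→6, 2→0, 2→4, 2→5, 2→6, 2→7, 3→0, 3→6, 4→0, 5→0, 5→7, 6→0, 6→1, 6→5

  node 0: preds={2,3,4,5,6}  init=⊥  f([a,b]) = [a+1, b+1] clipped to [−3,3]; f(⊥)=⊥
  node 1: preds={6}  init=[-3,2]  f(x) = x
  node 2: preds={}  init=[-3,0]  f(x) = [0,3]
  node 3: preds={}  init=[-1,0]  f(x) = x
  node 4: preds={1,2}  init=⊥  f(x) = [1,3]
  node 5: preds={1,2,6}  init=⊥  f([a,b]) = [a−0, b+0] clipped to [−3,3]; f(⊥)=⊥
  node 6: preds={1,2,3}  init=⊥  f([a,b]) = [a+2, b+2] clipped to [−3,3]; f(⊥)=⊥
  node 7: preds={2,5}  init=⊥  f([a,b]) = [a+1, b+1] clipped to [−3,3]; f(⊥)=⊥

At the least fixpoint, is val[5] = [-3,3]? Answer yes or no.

yes

Worklist (13 pops):
  #1 pop 0: in=[-3,0] → [-2,1] (was ⊥); enqueue []
  #2 pop 1: in=⊥ → [-3,2] (no change)
  #3 pop 2: in=⊥ → [-3,3] (was [-3,0]); enqueue [0]
  #4 pop 3: in=⊥ → [-1,0] (no change)
  #5 pop 4: in=[-3,3] → [1,3] (was ⊥); enqueue []
  #6 pop 5: in=[-3,3] → [-3,3] (was ⊥); enqueue []
  #7 pop 6: in=[-3,3] → [-1,3] (was ⊥); enqueue [1,5]
  #8 pop 7: in=[-3,3] → [-2,3] (was ⊥); enqueue []
  #9 pop 0: in=[-3,3] → [-2,3] (was [-2,1]); enqueue []
  #10 pop 1: in=[-1,3] → [-3,3] (was [-3,2]); enqueue [4,6]
  #11 pop 5: in=[-3,3] → [-3,3] (no change)
  #12 pop 4: in=[-3,3] → [1,3] (no change)
  #13 pop 6: in=[-3,3] → [-1,3] (no change)

Fixpoint:
  val[0] = [-2,3]
  val[1] = [-3,3]
  val[2] = [-3,3]
  val[3] = [-1,0]
  val[4] = [1,3]
  val[5] = [-3,3]
  val[6] = [-1,3]
  val[7] = [-2,3]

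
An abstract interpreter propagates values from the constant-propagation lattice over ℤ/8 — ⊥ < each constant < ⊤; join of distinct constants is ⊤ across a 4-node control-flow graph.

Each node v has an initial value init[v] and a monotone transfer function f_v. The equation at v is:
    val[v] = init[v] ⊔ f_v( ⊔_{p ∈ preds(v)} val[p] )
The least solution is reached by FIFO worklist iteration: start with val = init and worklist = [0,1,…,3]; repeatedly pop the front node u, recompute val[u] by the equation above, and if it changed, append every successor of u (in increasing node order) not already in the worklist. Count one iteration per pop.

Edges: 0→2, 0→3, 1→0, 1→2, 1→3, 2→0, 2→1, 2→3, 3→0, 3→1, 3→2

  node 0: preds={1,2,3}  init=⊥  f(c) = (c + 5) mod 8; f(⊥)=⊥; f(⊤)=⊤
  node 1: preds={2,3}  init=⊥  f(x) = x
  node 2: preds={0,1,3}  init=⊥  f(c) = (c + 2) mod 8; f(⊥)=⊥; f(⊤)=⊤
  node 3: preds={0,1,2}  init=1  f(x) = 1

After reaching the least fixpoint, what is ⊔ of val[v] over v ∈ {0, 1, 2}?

⊤

Trace (9 dequeues):
  [1] u=0 | in 1 | out 6 | prev ⊥ | push {}
  [2] u=1 | in 1 | out 1 | prev ⊥ | push {0}
  [3] u=2 | in ⊤ | out ⊤ | prev ⊥ | push {1}
  [4] u=3 | in ⊤ | out 1 | ==
  [5] u=0 | in ⊤ | out ⊤ | prev 6 | push {2,3}
  [6] u=1 | in ⊤ | out ⊤ | prev 1 | push {0}
  [7] u=2 | in ⊤ | out ⊤ | ==
  [8] u=3 | in ⊤ | out 1 | ==
  [9] u=0 | in ⊤ | out ⊤ | ==

Converged values:
  [0] ⊤
  [1] ⊤
  [2] ⊤
  [3] 1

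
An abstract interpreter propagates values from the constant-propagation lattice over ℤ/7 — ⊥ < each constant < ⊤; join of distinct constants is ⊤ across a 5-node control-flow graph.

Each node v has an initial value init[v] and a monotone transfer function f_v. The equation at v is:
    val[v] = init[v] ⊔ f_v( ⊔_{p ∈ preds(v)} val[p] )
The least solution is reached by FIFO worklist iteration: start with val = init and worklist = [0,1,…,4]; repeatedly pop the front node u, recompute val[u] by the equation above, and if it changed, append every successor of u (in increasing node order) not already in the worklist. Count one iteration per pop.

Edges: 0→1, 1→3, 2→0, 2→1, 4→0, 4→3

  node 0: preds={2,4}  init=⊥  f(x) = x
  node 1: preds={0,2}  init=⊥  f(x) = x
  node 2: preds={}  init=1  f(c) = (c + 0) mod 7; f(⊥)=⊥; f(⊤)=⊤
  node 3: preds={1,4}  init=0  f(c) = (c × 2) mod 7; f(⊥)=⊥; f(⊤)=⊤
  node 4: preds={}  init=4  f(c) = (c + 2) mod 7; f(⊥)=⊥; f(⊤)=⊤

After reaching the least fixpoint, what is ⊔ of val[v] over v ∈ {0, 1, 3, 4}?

⊤

Trace (5 dequeues):
  [1] u=0 | in ⊤ | out ⊤ | prev ⊥ | push {}
  [2] u=1 | in ⊤ | out ⊤ | prev ⊥ | push {}
  [3] u=2 | in ⊥ | out 1 | ==
  [4] u=3 | in ⊤ | out ⊤ | prev 0 | push {}
  [5] u=4 | in ⊥ | out 4 | ==

Converged values:
  [0] ⊤
  [1] ⊤
  [2] 1
  [3] ⊤
  [4] 4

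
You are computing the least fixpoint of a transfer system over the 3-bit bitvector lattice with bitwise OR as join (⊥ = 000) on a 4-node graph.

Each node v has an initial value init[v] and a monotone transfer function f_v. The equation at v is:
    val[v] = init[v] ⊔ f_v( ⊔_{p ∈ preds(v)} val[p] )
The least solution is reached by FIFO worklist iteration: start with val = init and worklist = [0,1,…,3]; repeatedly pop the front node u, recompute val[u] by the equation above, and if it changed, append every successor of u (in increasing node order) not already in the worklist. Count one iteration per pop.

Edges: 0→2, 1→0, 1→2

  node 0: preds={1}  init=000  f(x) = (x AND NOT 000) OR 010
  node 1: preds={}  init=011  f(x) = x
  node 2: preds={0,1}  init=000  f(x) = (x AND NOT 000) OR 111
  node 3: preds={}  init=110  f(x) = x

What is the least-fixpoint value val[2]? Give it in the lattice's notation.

111

Iteration log — 4 steps:
  step 1. node 0  ⊔preds=011  new=011  old=000  +wl: 
  step 2. node 1  ⊔preds=000  new=011  stable
  step 3. node 2  ⊔preds=011  new=111  old=000  +wl: 
  step 4. node 3  ⊔preds=000  new=110  stable

Least fixpoint reached:
  node 0: 011
  node 1: 011
  node 2: 111
  node 3: 110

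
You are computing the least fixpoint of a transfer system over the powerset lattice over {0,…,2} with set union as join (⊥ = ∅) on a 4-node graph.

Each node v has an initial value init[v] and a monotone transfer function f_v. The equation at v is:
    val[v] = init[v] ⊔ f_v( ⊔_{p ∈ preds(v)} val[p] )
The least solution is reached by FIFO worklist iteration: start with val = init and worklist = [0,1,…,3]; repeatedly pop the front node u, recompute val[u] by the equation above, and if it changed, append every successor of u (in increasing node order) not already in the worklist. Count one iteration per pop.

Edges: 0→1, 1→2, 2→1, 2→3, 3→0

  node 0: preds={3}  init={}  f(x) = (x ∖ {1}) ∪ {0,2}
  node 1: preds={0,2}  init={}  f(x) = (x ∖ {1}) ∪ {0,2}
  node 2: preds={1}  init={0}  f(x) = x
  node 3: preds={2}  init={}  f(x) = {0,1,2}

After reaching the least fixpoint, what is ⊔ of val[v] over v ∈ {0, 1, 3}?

Trace (6 dequeues):
  [1] u=0 | in {} | out {0,2} | prev {} | push {}
  [2] u=1 | in {0,2} | out {0,2} | prev {} | push {}
  [3] u=2 | in {0,2} | out {0,2} | prev {0} | push {1}
  [4] u=3 | in {0,2} | out {0,1,2} | prev {} | push {0}
  [5] u=1 | in {0,2} | out {0,2} | ==
  [6] u=0 | in {0,1,2} | out {0,2} | ==

Converged values:
  [0] {0,2}
  [1] {0,2}
  [2] {0,2}
  [3] {0,1,2}

{0,1,2}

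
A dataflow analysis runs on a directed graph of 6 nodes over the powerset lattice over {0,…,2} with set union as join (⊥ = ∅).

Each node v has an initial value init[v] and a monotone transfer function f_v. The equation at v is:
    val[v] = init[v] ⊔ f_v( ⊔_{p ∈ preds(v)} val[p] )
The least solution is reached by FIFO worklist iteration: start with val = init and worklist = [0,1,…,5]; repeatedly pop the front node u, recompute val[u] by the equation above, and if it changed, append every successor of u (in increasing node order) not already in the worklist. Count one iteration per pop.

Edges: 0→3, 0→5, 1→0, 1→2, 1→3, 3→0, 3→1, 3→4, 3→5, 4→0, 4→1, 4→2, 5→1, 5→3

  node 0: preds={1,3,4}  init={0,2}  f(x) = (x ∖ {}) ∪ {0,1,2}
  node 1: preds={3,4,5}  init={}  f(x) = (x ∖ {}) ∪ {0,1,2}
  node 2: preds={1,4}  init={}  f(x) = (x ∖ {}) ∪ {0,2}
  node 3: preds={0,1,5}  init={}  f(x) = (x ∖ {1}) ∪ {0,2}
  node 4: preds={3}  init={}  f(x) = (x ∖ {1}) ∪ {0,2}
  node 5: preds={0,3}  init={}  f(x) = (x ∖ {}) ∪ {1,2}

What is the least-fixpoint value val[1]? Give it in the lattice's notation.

{0,1,2}

Trace (10 dequeues):
  [1] u=0 | in {} | out {0,1,2} | prev {0,2} | push {}
  [2] u=1 | in {} | out {0,1,2} | prev {} | push {0}
  [3] u=2 | in {0,1,2} | out {0,1,2} | prev {} | push {}
  [4] u=3 | in {0,1,2} | out {0,2} | prev {} | push {1}
  [5] u=4 | in {0,2} | out {0,2} | prev {} | push {2}
  [6] u=5 | in {0,1,2} | out {0,1,2} | prev {} | push {3}
  [7] u=0 | in {0,1,2} | out {0,1,2} | ==
  [8] u=1 | in {0,1,2} | out {0,1,2} | ==
  [9] u=2 | in {0,1,2} | out {0,1,2} | ==
  [10] u=3 | in {0,1,2} | out {0,2} | ==

Converged values:
  [0] {0,1,2}
  [1] {0,1,2}
  [2] {0,1,2}
  [3] {0,2}
  [4] {0,2}
  [5] {0,1,2}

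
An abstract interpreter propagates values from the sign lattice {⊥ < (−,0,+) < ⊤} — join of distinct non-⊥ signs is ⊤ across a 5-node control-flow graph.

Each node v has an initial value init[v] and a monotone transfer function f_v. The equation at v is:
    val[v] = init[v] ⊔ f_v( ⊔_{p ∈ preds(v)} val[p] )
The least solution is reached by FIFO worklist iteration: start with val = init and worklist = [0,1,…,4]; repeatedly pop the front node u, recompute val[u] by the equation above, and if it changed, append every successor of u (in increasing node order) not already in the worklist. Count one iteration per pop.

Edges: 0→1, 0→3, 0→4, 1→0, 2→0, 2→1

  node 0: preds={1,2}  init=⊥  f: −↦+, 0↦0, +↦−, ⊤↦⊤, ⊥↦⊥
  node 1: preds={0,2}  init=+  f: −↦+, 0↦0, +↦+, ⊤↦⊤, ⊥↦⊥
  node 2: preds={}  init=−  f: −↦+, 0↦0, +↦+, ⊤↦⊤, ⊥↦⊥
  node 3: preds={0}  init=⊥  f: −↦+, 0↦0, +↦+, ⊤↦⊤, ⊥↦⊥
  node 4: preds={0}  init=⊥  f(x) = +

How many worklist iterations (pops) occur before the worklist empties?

Trace (6 dequeues):
  [1] u=0 | in ⊤ | out ⊤ | prev ⊥ | push {}
  [2] u=1 | in ⊤ | out ⊤ | prev + | push {0}
  [3] u=2 | in ⊥ | out − | ==
  [4] u=3 | in ⊤ | out ⊤ | prev ⊥ | push {}
  [5] u=4 | in ⊤ | out + | prev ⊥ | push {}
  [6] u=0 | in ⊤ | out ⊤ | ==

Converged values:
  [0] ⊤
  [1] ⊤
  [2] −
  [3] ⊤
  [4] +

6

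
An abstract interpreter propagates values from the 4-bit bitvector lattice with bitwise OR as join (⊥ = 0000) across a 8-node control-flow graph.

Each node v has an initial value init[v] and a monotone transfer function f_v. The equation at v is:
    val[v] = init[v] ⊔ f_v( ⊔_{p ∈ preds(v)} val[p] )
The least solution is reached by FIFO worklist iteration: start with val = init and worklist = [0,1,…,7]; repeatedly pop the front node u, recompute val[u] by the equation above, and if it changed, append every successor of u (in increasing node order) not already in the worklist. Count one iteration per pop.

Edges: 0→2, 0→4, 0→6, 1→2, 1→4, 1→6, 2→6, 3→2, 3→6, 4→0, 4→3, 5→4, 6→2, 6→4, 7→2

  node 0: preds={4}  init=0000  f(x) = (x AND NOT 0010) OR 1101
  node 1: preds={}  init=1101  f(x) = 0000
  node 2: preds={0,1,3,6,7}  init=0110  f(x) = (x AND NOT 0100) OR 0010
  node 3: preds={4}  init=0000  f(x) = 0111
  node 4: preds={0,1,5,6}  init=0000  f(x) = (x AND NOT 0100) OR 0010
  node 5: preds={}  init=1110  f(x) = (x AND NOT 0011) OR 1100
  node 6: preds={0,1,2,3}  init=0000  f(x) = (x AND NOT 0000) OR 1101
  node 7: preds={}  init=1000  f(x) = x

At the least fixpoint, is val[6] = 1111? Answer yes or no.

Trace (12 dequeues):
  [1] u=0 | in 0000 | out 1101 | prev 0000 | push {}
  [2] u=1 | in 0000 | out 1101 | ==
  [3] u=2 | in 1101 | out 1111 | prev 0110 | push {}
  [4] u=3 | in 0000 | out 0111 | prev 0000 | push {2}
  [5] u=4 | in 1111 | out 1011 | prev 0000 | push {0,3}
  [6] u=5 | in 0000 | out 1110 | ==
  [7] u=6 | in 1111 | out 1111 | prev 0000 | push {4}
  [8] u=7 | in 0000 | out 1000 | ==
  [9] u=2 | in 1111 | out 1111 | ==
  [10] u=0 | in 1011 | out 1101 | ==
  [11] u=3 | in 1011 | out 0111 | ==
  [12] u=4 | in 1111 | out 1011 | ==

Converged values:
  [0] 1101
  [1] 1101
  [2] 1111
  [3] 0111
  [4] 1011
  [5] 1110
  [6] 1111
  [7] 1000

yes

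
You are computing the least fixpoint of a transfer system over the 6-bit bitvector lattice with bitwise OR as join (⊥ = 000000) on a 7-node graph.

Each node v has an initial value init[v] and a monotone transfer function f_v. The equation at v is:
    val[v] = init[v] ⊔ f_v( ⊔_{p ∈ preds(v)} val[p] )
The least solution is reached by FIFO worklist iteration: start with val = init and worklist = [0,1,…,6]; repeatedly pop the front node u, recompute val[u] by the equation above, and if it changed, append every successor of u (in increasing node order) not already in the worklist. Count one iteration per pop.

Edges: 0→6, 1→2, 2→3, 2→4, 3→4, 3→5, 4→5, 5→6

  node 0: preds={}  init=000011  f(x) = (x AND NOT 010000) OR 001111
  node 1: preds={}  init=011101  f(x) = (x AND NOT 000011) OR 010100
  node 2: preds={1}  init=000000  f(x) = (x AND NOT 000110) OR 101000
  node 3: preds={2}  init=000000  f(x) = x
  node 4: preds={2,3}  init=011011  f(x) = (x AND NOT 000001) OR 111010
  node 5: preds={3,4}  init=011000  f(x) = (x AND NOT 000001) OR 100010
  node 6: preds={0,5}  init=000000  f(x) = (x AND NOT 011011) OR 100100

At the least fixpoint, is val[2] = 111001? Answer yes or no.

Iteration log — 7 steps:
  step 1. node 0  ⊔preds=000000  new=001111  old=000011  +wl: 
  step 2. node 1  ⊔preds=000000  new=011101  stable
  step 3. node 2  ⊔preds=011101  new=111001  old=000000  +wl: 
  step 4. node 3  ⊔preds=111001  new=111001  old=000000  +wl: 
  step 5. node 4  ⊔preds=111001  new=111011  old=011011  +wl: 
  step 6. node 5  ⊔preds=111011  new=111010  old=011000  +wl: 
  step 7. node 6  ⊔preds=111111  new=100100  old=000000  +wl: 

Least fixpoint reached:
  node 0: 001111
  node 1: 011101
  node 2: 111001
  node 3: 111001
  node 4: 111011
  node 5: 111010
  node 6: 100100

yes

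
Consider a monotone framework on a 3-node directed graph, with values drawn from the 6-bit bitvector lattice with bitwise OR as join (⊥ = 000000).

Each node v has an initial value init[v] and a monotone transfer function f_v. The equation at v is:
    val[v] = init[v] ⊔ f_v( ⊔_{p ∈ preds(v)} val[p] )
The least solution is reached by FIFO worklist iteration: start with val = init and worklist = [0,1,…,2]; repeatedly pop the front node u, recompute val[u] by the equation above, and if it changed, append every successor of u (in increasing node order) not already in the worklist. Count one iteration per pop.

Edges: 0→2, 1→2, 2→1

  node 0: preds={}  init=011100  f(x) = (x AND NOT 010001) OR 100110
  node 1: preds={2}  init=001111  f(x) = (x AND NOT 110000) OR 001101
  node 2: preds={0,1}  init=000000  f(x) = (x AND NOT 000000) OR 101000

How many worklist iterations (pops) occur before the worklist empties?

Worklist (4 pops):
  #1 pop 0: in=000000 → 111110 (was 011100); enqueue []
  #2 pop 1: in=000000 → 001111 (no change)
  #3 pop 2: in=111111 → 111111 (was 000000); enqueue [1]
  #4 pop 1: in=111111 → 001111 (no change)

Fixpoint:
  val[0] = 111110
  val[1] = 001111
  val[2] = 111111

4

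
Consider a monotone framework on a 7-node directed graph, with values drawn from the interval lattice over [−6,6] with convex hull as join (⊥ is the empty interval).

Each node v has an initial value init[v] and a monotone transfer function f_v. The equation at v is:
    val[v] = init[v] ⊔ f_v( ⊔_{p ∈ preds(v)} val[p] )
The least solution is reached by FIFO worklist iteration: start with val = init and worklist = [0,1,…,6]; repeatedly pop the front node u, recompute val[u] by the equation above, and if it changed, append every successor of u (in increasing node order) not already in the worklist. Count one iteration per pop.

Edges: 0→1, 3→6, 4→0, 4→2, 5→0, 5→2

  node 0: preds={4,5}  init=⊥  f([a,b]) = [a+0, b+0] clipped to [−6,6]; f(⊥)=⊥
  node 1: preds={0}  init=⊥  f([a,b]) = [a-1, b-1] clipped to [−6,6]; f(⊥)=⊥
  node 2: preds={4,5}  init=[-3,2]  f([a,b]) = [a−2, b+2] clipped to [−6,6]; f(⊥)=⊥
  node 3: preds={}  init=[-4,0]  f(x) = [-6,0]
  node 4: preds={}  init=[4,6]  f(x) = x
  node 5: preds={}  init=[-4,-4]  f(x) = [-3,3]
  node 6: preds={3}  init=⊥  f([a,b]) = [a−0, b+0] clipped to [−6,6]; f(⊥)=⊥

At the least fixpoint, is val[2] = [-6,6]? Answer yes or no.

Iteration log — 9 steps:
  step 1. node 0  ⊔preds=[-4,6]  new=[-4,6]  old=⊥  +wl: 
  step 2. node 1  ⊔preds=[-4,6]  new=[-5,5]  old=⊥  +wl: 
  step 3. node 2  ⊔preds=[-4,6]  new=[-6,6]  old=[-3,2]  +wl: 
  step 4. node 3  ⊔preds=⊥  new=[-6,0]  old=[-4,0]  +wl: 
  step 5. node 4  ⊔preds=⊥  new=[4,6]  stable
  step 6. node 5  ⊔preds=⊥  new=[-4,3]  old=[-4,-4]  +wl: 0,2
  step 7. node 6  ⊔preds=[-6,0]  new=[-6,0]  old=⊥  +wl: 
  step 8. node 0  ⊔preds=[-4,6]  new=[-4,6]  stable
  step 9. node 2  ⊔preds=[-4,6]  new=[-6,6]  stable

Least fixpoint reached:
  node 0: [-4,6]
  node 1: [-5,5]
  node 2: [-6,6]
  node 3: [-6,0]
  node 4: [4,6]
  node 5: [-4,3]
  node 6: [-6,0]

yes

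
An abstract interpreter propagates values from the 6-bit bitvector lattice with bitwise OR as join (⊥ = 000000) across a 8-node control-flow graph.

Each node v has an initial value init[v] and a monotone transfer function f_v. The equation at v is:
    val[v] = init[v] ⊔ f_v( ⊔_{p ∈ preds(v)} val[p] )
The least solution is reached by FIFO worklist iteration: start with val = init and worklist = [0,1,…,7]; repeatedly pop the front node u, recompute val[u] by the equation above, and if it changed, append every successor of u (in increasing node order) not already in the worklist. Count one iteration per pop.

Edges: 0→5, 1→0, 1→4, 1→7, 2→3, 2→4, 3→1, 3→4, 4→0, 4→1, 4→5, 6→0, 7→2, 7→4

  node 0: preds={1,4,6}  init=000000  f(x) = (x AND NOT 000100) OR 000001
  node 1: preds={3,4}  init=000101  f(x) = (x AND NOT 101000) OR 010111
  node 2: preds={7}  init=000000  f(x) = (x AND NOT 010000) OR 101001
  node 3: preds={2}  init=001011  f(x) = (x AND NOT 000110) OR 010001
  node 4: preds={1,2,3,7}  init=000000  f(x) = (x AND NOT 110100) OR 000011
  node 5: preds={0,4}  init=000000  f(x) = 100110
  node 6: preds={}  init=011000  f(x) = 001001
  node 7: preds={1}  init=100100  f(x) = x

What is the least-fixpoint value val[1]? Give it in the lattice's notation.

010111

Trace (14 dequeues):
  [1] u=0 | in 011101 | out 011001 | prev 000000 | push {}
  [2] u=1 | in 001011 | out 010111 | prev 000101 | push {0}
  [3] u=2 | in 100100 | out 101101 | prev 000000 | push {}
  [4] u=3 | in 101101 | out 111011 | prev 001011 | push {1}
  [5] u=4 | in 111111 | out 001011 | prev 000000 | push {}
  [6] u=5 | in 011011 | out 100110 | prev 000000 | push {}
  [7] u=6 | in 000000 | out 011001 | prev 011000 | push {}
  [8] u=7 | in 010111 | out 110111 | prev 100100 | push {2,4}
  [9] u=0 | in 011111 | out 011011 | prev 011001 | push {5}
  [10] u=1 | in 111011 | out 010111 | ==
  [11] u=2 | in 110111 | out 101111 | prev 101101 | push {3}
  [12] u=4 | in 111111 | out 001011 | ==
  [13] u=5 | in 011011 | out 100110 | ==
  [14] u=3 | in 101111 | out 111011 | ==

Converged values:
  [0] 011011
  [1] 010111
  [2] 101111
  [3] 111011
  [4] 001011
  [5] 100110
  [6] 011001
  [7] 110111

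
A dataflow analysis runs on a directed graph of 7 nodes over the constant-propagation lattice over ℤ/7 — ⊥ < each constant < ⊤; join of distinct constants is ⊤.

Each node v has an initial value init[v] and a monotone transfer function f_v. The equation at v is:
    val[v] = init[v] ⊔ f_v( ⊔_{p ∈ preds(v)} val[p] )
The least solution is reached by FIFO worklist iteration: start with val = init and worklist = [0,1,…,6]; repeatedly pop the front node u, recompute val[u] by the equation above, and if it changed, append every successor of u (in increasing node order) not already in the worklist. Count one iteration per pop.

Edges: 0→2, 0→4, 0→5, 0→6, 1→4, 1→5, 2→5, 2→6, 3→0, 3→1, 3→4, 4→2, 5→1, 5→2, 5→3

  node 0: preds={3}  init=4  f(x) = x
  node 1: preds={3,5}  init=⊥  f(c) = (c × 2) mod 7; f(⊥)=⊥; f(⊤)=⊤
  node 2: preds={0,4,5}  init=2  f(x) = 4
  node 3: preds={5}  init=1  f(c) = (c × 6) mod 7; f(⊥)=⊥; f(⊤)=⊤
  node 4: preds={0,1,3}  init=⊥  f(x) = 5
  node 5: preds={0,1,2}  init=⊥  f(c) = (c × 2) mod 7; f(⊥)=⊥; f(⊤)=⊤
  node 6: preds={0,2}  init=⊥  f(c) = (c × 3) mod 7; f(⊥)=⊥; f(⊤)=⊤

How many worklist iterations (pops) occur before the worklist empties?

14

Worklist (14 pops):
  #1 pop 0: in=1 → ⊤ (was 4); enqueue []
  #2 pop 1: in=1 → 2 (was ⊥); enqueue []
  #3 pop 2: in=⊤ → ⊤ (was 2); enqueue []
  #4 pop 3: in=⊥ → 1 (no change)
  #5 pop 4: in=⊤ → 5 (was ⊥); enqueue [2]
  #6 pop 5: in=⊤ → ⊤ (was ⊥); enqueue [1,3]
  #7 pop 6: in=⊤ → ⊤ (was ⊥); enqueue []
  #8 pop 2: in=⊤ → ⊤ (no change)
  #9 pop 1: in=⊤ → ⊤ (was 2); enqueue [4,5]
  #10 pop 3: in=⊤ → ⊤ (was 1); enqueue [0,1]
  #11 pop 4: in=⊤ → 5 (no change)
  #12 pop 5: in=⊤ → ⊤ (no change)
  #13 pop 0: in=⊤ → ⊤ (no change)
  #14 pop 1: in=⊤ → ⊤ (no change)

Fixpoint:
  val[0] = ⊤
  val[1] = ⊤
  val[2] = ⊤
  val[3] = ⊤
  val[4] = 5
  val[5] = ⊤
  val[6] = ⊤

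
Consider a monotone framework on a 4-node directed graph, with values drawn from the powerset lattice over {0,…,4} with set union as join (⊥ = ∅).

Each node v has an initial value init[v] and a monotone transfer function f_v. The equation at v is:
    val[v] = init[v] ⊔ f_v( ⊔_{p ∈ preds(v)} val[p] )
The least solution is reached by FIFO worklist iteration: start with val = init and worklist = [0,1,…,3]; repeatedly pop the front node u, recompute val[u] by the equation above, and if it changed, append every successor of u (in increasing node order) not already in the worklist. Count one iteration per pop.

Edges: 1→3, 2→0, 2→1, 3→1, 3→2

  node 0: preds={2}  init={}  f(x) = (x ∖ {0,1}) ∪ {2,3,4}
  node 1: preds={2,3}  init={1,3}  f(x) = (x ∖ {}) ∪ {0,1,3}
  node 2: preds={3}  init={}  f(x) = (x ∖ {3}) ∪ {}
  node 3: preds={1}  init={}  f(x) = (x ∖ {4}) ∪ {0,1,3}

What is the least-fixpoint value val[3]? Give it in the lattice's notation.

{0,1,3}

Iteration log — 8 steps:
  step 1. node 0  ⊔preds={}  new={2,3,4}  old={}  +wl: 
  step 2. node 1  ⊔preds={}  new={0,1,3}  old={1,3}  +wl: 
  step 3. node 2  ⊔preds={}  new={}  stable
  step 4. node 3  ⊔preds={0,1,3}  new={0,1,3}  old={}  +wl: 1,2
  step 5. node 1  ⊔preds={0,1,3}  new={0,1,3}  stable
  step 6. node 2  ⊔preds={0,1,3}  new={0,1}  old={}  +wl: 0,1
  step 7. node 0  ⊔preds={0,1}  new={2,3,4}  stable
  step 8. node 1  ⊔preds={0,1,3}  new={0,1,3}  stable

Least fixpoint reached:
  node 0: {2,3,4}
  node 1: {0,1,3}
  node 2: {0,1}
  node 3: {0,1,3}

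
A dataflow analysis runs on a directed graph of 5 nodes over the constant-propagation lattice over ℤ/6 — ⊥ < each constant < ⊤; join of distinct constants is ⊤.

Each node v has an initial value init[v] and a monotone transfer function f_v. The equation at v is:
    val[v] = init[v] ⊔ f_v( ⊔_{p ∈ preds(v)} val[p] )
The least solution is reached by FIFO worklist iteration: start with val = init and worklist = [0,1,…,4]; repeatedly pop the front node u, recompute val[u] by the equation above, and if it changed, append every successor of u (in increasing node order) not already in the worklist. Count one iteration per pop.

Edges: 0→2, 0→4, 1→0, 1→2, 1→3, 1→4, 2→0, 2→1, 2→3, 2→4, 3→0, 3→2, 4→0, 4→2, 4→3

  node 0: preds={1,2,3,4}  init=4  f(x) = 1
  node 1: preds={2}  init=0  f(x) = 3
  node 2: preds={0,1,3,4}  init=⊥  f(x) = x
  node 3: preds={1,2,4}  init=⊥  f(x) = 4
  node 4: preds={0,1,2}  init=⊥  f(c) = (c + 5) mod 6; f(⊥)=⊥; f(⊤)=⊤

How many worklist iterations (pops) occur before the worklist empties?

9

Worklist (9 pops):
  #1 pop 0: in=0 → ⊤ (was 4); enqueue []
  #2 pop 1: in=⊥ → ⊤ (was 0); enqueue [0]
  #3 pop 2: in=⊤ → ⊤ (was ⊥); enqueue [1]
  #4 pop 3: in=⊤ → 4 (was ⊥); enqueue [2]
  #5 pop 4: in=⊤ → ⊤ (was ⊥); enqueue [3]
  #6 pop 0: in=⊤ → ⊤ (no change)
  #7 pop 1: in=⊤ → ⊤ (no change)
  #8 pop 2: in=⊤ → ⊤ (no change)
  #9 pop 3: in=⊤ → 4 (no change)

Fixpoint:
  val[0] = ⊤
  val[1] = ⊤
  val[2] = ⊤
  val[3] = 4
  val[4] = ⊤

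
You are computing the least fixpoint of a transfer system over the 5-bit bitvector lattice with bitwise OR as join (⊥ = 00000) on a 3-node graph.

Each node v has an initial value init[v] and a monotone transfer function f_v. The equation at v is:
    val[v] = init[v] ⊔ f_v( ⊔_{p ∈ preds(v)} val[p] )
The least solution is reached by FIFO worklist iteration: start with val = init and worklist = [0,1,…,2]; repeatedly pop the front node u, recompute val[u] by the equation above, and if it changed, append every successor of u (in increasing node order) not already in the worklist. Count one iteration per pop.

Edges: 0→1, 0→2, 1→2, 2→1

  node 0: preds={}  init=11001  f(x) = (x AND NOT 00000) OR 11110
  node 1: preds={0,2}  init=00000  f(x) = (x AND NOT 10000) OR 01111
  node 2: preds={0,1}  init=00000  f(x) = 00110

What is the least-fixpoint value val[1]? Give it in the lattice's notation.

01111

Iteration log — 4 steps:
  step 1. node 0  ⊔preds=00000  new=11111  old=11001  +wl: 
  step 2. node 1  ⊔preds=11111  new=01111  old=00000  +wl: 
  step 3. node 2  ⊔preds=11111  new=00110  old=00000  +wl: 1
  step 4. node 1  ⊔preds=11111  new=01111  stable

Least fixpoint reached:
  node 0: 11111
  node 1: 01111
  node 2: 00110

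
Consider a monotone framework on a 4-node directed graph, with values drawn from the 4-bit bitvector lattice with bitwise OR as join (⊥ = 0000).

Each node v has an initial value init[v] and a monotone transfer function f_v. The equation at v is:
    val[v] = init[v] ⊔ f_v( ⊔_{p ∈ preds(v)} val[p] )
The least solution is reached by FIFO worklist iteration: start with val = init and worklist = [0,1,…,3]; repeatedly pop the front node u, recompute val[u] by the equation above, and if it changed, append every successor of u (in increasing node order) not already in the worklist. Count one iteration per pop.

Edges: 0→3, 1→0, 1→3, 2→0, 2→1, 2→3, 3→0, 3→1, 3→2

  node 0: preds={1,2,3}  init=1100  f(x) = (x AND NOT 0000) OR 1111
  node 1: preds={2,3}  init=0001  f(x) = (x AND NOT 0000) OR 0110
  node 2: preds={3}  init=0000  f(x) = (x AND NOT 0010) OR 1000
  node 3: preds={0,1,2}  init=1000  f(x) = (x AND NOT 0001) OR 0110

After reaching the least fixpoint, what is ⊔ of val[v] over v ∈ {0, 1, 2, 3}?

Worklist (10 pops):
  #1 pop 0: in=1001 → 1111 (was 1100); enqueue []
  #2 pop 1: in=1000 → 1111 (was 0001); enqueue [0]
  #3 pop 2: in=1000 → 1000 (was 0000); enqueue [1]
  #4 pop 3: in=1111 → 1110 (was 1000); enqueue [2]
  #5 pop 0: in=1111 → 1111 (no change)
  #6 pop 1: in=1110 → 1111 (no change)
  #7 pop 2: in=1110 → 1100 (was 1000); enqueue [0,1,3]
  #8 pop 0: in=1111 → 1111 (no change)
  #9 pop 1: in=1110 → 1111 (no change)
  #10 pop 3: in=1111 → 1110 (no change)

Fixpoint:
  val[0] = 1111
  val[1] = 1111
  val[2] = 1100
  val[3] = 1110

1111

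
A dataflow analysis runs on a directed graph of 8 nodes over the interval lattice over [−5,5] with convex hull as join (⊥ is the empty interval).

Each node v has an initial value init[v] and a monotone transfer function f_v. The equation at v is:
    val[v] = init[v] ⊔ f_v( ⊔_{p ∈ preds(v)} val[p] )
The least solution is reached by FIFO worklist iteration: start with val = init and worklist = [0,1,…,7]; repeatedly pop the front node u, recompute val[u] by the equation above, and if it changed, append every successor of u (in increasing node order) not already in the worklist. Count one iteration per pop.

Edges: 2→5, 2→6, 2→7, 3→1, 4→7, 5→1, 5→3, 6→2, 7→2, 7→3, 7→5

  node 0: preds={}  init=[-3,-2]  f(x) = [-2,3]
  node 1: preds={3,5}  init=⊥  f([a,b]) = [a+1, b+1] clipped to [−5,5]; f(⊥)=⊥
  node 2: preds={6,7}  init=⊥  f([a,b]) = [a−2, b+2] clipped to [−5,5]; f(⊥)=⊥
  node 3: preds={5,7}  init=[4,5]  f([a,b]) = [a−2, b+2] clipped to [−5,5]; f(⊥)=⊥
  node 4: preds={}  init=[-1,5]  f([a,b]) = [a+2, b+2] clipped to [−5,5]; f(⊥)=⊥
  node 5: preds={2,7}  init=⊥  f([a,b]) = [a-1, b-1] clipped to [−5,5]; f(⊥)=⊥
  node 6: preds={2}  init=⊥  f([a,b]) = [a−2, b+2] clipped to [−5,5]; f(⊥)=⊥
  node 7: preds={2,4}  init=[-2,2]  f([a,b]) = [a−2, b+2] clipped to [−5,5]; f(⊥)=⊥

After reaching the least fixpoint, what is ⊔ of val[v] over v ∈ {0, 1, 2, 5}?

Worklist (16 pops):
  #1 pop 0: in=⊥ → [-3,3] (was [-3,-2]); enqueue []
  #2 pop 1: in=[4,5] → [5,5] (was ⊥); enqueue []
  #3 pop 2: in=[-2,2] → [-4,4] (was ⊥); enqueue []
  #4 pop 3: in=[-2,2] → [-4,5] (was [4,5]); enqueue [1]
  #5 pop 4: in=⊥ → [-1,5] (no change)
  #6 pop 5: in=[-4,4] → [-5,3] (was ⊥); enqueue [3]
  #7 pop 6: in=[-4,4] → [-5,5] (was ⊥); enqueue [2]
  #8 pop 7: in=[-4,5] → [-5,5] (was [-2,2]); enqueue [5]
  #9 pop 1: in=[-5,5] → [-4,5] (was [5,5]); enqueue []
  #10 pop 3: in=[-5,5] → [-5,5] (was [-4,5]); enqueue [1]
  #11 pop 2: in=[-5,5] → [-5,5] (was [-4,4]); enqueue [6,7]
  #12 pop 5: in=[-5,5] → [-5,4] (was [-5,3]); enqueue [3]
  #13 pop 1: in=[-5,5] → [-4,5] (no change)
  #14 pop 6: in=[-5,5] → [-5,5] (no change)
  #15 pop 7: in=[-5,5] → [-5,5] (no change)
  #16 pop 3: in=[-5,5] → [-5,5] (no change)

Fixpoint:
  val[0] = [-3,3]
  val[1] = [-4,5]
  val[2] = [-5,5]
  val[3] = [-5,5]
  val[4] = [-1,5]
  val[5] = [-5,4]
  val[6] = [-5,5]
  val[7] = [-5,5]

[-5,5]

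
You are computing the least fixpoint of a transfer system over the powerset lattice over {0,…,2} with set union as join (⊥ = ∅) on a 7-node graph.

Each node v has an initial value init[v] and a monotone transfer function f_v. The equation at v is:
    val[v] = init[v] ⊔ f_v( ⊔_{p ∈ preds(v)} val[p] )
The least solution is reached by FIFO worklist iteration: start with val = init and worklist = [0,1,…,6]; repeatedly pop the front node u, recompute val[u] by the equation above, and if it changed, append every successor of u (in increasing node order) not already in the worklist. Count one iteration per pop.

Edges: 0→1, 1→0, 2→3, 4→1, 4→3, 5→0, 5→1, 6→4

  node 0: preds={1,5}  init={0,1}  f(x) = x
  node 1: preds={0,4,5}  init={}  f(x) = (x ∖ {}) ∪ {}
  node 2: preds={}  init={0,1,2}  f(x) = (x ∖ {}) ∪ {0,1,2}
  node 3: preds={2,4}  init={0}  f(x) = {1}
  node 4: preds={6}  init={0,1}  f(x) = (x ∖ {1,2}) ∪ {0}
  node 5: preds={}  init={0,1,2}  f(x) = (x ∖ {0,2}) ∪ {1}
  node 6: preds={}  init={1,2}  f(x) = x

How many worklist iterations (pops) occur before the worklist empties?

8

Trace (8 dequeues):
  [1] u=0 | in {0,1,2} | out {0,1,2} | prev {0,1} | push {}
  [2] u=1 | in {0,1,2} | out {0,1,2} | prev {} | push {0}
  [3] u=2 | in {} | out {0,1,2} | ==
  [4] u=3 | in {0,1,2} | out {0,1} | prev {0} | push {}
  [5] u=4 | in {1,2} | out {0,1} | ==
  [6] u=5 | in {} | out {0,1,2} | ==
  [7] u=6 | in {} | out {1,2} | ==
  [8] u=0 | in {0,1,2} | out {0,1,2} | ==

Converged values:
  [0] {0,1,2}
  [1] {0,1,2}
  [2] {0,1,2}
  [3] {0,1}
  [4] {0,1}
  [5] {0,1,2}
  [6] {1,2}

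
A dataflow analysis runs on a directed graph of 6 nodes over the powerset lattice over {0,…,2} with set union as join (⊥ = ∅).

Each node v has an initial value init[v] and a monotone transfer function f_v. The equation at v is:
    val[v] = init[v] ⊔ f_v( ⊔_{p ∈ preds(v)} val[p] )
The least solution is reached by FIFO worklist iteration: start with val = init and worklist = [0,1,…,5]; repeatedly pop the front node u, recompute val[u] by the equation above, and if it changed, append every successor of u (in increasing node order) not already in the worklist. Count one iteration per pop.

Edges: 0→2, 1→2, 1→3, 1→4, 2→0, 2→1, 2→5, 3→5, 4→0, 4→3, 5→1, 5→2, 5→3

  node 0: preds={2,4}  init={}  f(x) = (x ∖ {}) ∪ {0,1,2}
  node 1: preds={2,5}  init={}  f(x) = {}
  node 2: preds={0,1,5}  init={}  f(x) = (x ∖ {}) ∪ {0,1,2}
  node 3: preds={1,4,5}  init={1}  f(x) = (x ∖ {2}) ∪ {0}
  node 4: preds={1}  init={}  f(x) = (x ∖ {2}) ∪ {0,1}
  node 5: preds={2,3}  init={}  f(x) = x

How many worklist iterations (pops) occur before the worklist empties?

Worklist (10 pops):
  #1 pop 0: in={} → {0,1,2} (was {}); enqueue []
  #2 pop 1: in={} → {} (no change)
  #3 pop 2: in={0,1,2} → {0,1,2} (was {}); enqueue [0,1]
  #4 pop 3: in={} → {0,1} (was {1}); enqueue []
  #5 pop 4: in={} → {0,1} (was {}); enqueue [3]
  #6 pop 5: in={0,1,2} → {0,1,2} (was {}); enqueue [2]
  #7 pop 0: in={0,1,2} → {0,1,2} (no change)
  #8 pop 1: in={0,1,2} → {} (no change)
  #9 pop 3: in={0,1,2} → {0,1} (no change)
  #10 pop 2: in={0,1,2} → {0,1,2} (no change)

Fixpoint:
  val[0] = {0,1,2}
  val[1] = {}
  val[2] = {0,1,2}
  val[3] = {0,1}
  val[4] = {0,1}
  val[5] = {0,1,2}

10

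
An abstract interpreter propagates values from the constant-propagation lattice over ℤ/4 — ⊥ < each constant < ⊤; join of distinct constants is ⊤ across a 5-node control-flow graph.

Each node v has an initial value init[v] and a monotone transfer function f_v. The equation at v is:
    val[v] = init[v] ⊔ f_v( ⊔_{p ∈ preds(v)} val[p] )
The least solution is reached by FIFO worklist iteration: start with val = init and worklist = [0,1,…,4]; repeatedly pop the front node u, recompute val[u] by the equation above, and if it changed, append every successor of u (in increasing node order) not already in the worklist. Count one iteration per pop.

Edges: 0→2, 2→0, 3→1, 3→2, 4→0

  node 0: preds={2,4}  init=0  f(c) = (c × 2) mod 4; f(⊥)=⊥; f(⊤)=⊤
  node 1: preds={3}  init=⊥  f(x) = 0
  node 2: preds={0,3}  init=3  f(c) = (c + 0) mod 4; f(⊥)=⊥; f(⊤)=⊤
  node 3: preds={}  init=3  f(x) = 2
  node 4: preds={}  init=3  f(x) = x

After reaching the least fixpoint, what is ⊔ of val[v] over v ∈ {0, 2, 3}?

Worklist (8 pops):
  #1 pop 0: in=3 → ⊤ (was 0); enqueue []
  #2 pop 1: in=3 → 0 (was ⊥); enqueue []
  #3 pop 2: in=⊤ → ⊤ (was 3); enqueue [0]
  #4 pop 3: in=⊥ → ⊤ (was 3); enqueue [1,2]
  #5 pop 4: in=⊥ → 3 (no change)
  #6 pop 0: in=⊤ → ⊤ (no change)
  #7 pop 1: in=⊤ → 0 (no change)
  #8 pop 2: in=⊤ → ⊤ (no change)

Fixpoint:
  val[0] = ⊤
  val[1] = 0
  val[2] = ⊤
  val[3] = ⊤
  val[4] = 3

⊤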